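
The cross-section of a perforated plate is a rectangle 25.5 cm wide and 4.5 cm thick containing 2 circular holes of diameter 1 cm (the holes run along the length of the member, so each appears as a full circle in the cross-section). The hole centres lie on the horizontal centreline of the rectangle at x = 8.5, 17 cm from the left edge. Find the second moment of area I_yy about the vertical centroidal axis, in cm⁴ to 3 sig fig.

I_yy ≈ 6190 cm⁴

Treat the section as a set of non-overlapping primitives; coordinates are from the bounding-box lower-left.
Plate: 25.5 × 4.5, A = 114.75 cm², x = 12.75 cm, Ī = 6 218 cm⁴.
Hole 1 (subtracted): ⌀1, A = 0.7854 cm², x = 8.5 cm, Ī = 0.049087 cm⁴.
Hole 2 (subtracted): ⌀1, A = 0.7854 cm², x = 17 cm, Ī = 0.049087 cm⁴.
By symmetry the centroid is at mid-width, x̄ = 12.75 cm.
Transfer each piece to the vertical centroidal axis using Ī + A·d² with d = x − 12.75:
  plate: d = 0 cm → contributes +6 218 cm⁴
  hole 1: d = -4.25 cm → contributes −14.235 cm⁴
  hole 2: d = 4.25 cm → contributes −14.235 cm⁴
Total I = 6189.5 cm⁴.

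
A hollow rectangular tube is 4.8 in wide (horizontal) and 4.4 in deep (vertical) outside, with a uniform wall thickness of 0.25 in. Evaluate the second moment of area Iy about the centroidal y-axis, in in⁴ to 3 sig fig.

Split into non-overlapping primitives; take the origin at the lower-left of the bounding box.
Outer rectangle: 4.8 × 4.4, A = 21.12 in², x = 2.4 in, Ī = 40.55 in⁴.
Inner void (subtracted): 4.3 × 3.9, A = 16.77 in², x = 2.4 in, Ī = 25.84 in⁴.
By symmetry the centroid is at mid-width, x̄ = 2.4 in.
All pieces are centred on the centroidal y-axis, so I = ΣĪ (holes subtracted) = 14.711 in⁴.

Iy ≈ 14.7 in⁴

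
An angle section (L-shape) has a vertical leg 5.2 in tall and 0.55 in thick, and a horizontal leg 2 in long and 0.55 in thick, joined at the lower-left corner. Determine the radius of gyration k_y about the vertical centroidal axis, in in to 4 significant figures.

Break the section into simple shapes (no overlaps), measuring from the bottom-left corner of the bounding box.
Vertical leg: 0.55 × 5.2, A = 2.86 in², x = 0.275 in, Ī = 0.0720958 in⁴.
Horizontal leg (remainder): 1.45 × 0.55, A = 0.7975 in², x = 1.275 in, Ī = 0.139729 in⁴.
Centroid: x̄ = ΣA·x / ΣA = 0.493045 in.
Transfer each piece to the vertical centroidal axis using Ī + A·d² with d = x − 0.493045:
  vertical leg: d = -0.218045 in → contributes +0.208071 in⁴
  horizontal leg (remainder): d = 0.781955 in → contributes +0.627363 in⁴
Total I = 0.835434 in⁴.
Radius of gyration: k = √(I/A) = √(0.835434 / 3.6575) = 0.477929 in.

k_y ≈ 0.4779 in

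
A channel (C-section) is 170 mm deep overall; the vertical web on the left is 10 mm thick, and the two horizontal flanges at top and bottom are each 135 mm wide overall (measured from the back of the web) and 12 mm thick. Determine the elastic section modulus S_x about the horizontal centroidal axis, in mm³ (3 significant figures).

Split into non-overlapping primitives; take the origin at the lower-left of the bounding box.
Web: 10 × 170, A = 1 700 mm², y = 85 mm, Ī = 4 094 167 mm⁴.
Top flange (beyond web): 125 × 12, A = 1 500 mm², y = 164 mm, Ī = 18 000 mm⁴.
Bottom flange (beyond web): 125 × 12, A = 1 500 mm², y = 6 mm, Ī = 18 000 mm⁴.
By symmetry the centroid is at mid-height, ȳ = 85 mm.
Transfer each piece to the horizontal centroidal axis using Ī + A·d² with d = y − 85:
  web: d = 0 mm → contributes +4 094 167 mm⁴
  top flange (beyond web): d = 79 mm → contributes +9 379 500 mm⁴
  bottom flange (beyond web): d = -79 mm → contributes +9 379 500 mm⁴
Total I = 22 853 167 mm⁴.
Extreme fibre distance c = 85 mm; S = I/c = 268 861 mm³.

S_x ≈ 2.69 × 10⁵ mm³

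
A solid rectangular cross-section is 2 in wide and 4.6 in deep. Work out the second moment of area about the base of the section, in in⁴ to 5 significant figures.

I_base ≈ 64.891 in⁴

The section: 2 × 4.6, A = 9.2 in², y = 2.3 in, Ī = 16.22267 in⁴.
Transfer it to the base of the section using Ī + A·d² with d = y − 0:
  the section: d = 2.3 in → contributes +64.89067 in⁴
Total I = 64.89067 in⁴.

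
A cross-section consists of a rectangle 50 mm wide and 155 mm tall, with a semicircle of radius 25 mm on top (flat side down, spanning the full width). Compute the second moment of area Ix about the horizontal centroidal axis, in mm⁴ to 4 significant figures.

Break the section into simple shapes (no overlaps), measuring from the bottom-left corner of the bounding box.
Rectangular body: 50 × 155, A = 7 750 mm², y = 77.5 mm, Ī = 15 516 146 mm⁴.
Semicircular cap: semicircle r = 25, A = 981.748 mm², y = 165.61 mm, Ī = 42873.8 mm⁴.
Centroid: ȳ = ΣA·y / ΣA = 87.4066 mm.
Transfer each piece to the horizontal centroidal axis using Ī + A·d² with d = y − 87.4066:
  rectangular body: d = -9.90662 mm → contributes +16 276 740 mm⁴
  semicircular cap: d = 78.2037 mm → contributes +6 047 066 mm⁴
Total I = 22 323 806 mm⁴.

Ix ≈ 2.232 × 10⁷ mm⁴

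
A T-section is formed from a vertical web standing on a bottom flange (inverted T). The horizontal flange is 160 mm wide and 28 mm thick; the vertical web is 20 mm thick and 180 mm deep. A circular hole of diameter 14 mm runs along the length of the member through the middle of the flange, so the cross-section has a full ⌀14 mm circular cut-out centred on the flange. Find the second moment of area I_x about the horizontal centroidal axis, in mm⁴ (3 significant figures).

I_x ≈ 3.13 × 10⁷ mm⁴

Break the section into simple shapes (no overlaps), measuring from the bottom-left corner of the bounding box.
Flange: 160 × 28, A = 4 480 mm², y = 14 mm, Ī = 292 693 mm⁴.
Web: 20 × 180, A = 3 600 mm², y = 118 mm, Ī = 9 720 000 mm⁴.
Hole (subtracted): ⌀14, A = 153.94 mm², y = 14 mm, Ī = 1885.7 mm⁴.
Centroid: ȳ = ΣA·y / ΣA = 61.237 mm.
Transfer each piece to the horizontal centroidal axis using Ī + A·d² with d = y − 61.237:
  flange: d = -47.237 mm → contributes +10 288 889 mm⁴
  web: d = 56.763 mm → contributes +21 319 512 mm⁴
  hole: d = -47.237 mm → contributes −345 367 mm⁴
Total I = 31 263 035 mm⁴.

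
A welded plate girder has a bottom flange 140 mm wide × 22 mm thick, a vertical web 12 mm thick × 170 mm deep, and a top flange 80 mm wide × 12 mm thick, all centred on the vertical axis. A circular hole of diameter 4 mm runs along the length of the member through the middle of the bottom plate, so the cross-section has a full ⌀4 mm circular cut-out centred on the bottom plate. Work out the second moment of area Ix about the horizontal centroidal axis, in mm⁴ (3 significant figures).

Decompose the section into non-overlapping parts with the origin at the bottom-left of its bounding rectangle.
Bottom plate: 140 × 22, A = 3 080 mm², y = 11 mm, Ī = 124 227 mm⁴.
Web plate: 12 × 170, A = 2 040 mm², y = 107 mm, Ī = 4 913 000 mm⁴.
Top plate: 80 × 12, A = 960 mm², y = 198 mm, Ī = 11 520 mm⁴.
Hole (subtracted): ⌀4, A = 12.566 mm², y = 11 mm, Ī = 12.566 mm⁴.
Centroid: ȳ = ΣA·y / ΣA = 72.865 mm.
Transfer each piece to the horizontal centroidal axis using Ī + A·d² with d = y − 72.865:
  bottom plate: d = -61.865 mm → contributes +11 912 132 mm⁴
  web plate: d = 34.135 mm → contributes +7 290 045 mm⁴
  top plate: d = 125.14 mm → contributes +15 044 008 mm⁴
  hole: d = -61.865 mm → contributes −48 107 mm⁴
Total I = 34 198 078 mm⁴.

Ix ≈ 3.42 × 10⁷ mm⁴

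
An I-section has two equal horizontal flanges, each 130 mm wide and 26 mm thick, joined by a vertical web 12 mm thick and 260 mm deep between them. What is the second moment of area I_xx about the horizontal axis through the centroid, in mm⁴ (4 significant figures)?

Decompose the section into non-overlapping parts with the origin at the bottom-left of its bounding rectangle.
Bottom flange: 130 × 26, A = 3 380 mm², y = 13 mm, Ī = 190 407 mm⁴.
Web: 12 × 260, A = 3 120 mm², y = 156 mm, Ī = 17 576 000 mm⁴.
Top flange: 130 × 26, A = 3 380 mm², y = 299 mm, Ī = 190 407 mm⁴.
By symmetry the centroid is at mid-height, ȳ = 156 mm.
Transfer each piece to the horizontal axis through the centroid using Ī + A·d² with d = y − 156:
  bottom flange: d = -143 mm → contributes +69 308 027 mm⁴
  web: d = 0 mm → contributes +17 576 000 mm⁴
  top flange: d = 143 mm → contributes +69 308 027 mm⁴
Total I = 156 192 053 mm⁴.

I_xx ≈ 1.562 × 10⁸ mm⁴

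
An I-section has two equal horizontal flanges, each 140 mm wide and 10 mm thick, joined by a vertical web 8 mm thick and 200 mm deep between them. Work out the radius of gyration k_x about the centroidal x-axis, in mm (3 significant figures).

Break the section into simple shapes (no overlaps), measuring from the bottom-left corner of the bounding box.
Bottom flange: 140 × 10, A = 1 400 mm², y = 5 mm, Ī = 11 667 mm⁴.
Web: 8 × 200, A = 1 600 mm², y = 110 mm, Ī = 5 333 333 mm⁴.
Top flange: 140 × 10, A = 1 400 mm², y = 215 mm, Ī = 11 667 mm⁴.
By symmetry the centroid is at mid-height, ȳ = 110 mm.
Transfer each piece to the centroidal x-axis using Ī + A·d² with d = y − 110:
  bottom flange: d = -105 mm → contributes +15 446 667 mm⁴
  web: d = 0 mm → contributes +5 333 333 mm⁴
  top flange: d = 105 mm → contributes +15 446 667 mm⁴
Total I = 36 226 667 mm⁴.
Radius of gyration: k = √(I/A) = √(36 226 667 / 4 400) = 90.738 mm.

k_x ≈ 90.7 mm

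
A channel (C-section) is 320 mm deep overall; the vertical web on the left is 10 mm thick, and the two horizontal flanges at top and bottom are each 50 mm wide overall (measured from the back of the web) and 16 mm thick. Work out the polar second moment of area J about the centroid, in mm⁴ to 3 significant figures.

Split into non-overlapping primitives; take the origin at the lower-left of the bounding box.
Web: 10 × 320, A = 3 200 mm², y = 160 mm, Ī = 27 306 667 mm⁴.
Top flange (beyond web): 40 × 16, A = 640 mm², y = 312 mm, Ī = 13 653 mm⁴.
Bottom flange (beyond web): 40 × 16, A = 640 mm², y = 8 mm, Ī = 13 653 mm⁴.
By symmetry the centroid is at mid-height, ȳ = 160 mm.
Transfer each piece to the centroidal x-axis using Ī + A·d² with d = y − 160:
  web: d = 0 mm → contributes +27 306 667 mm⁴
  top flange (beyond web): d = 152 mm → contributes +14 800 213 mm⁴
  bottom flange (beyond web): d = -152 mm → contributes +14 800 213 mm⁴
Total I = 56 907 093 mm⁴.
For the y-axis: x̄ = 12.143 mm.
Repeating about the centroidal y-axis gives I_y = 768 762 mm⁴.
Polar second moment: J = I_x + I_y = 57 675 855 mm⁴.

J ≈ 5.77 × 10⁷ mm⁴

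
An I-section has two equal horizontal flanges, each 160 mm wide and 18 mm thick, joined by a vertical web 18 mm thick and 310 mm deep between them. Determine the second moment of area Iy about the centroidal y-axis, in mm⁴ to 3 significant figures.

Iy ≈ 1.24 × 10⁷ mm⁴

Treat the section as a set of non-overlapping primitives; coordinates are from the bounding-box lower-left.
Bottom flange: 160 × 18, A = 2 880 mm², x = 80 mm, Ī = 6 144 000 mm⁴.
Web: 18 × 310, A = 5 580 mm², x = 80 mm, Ī = 150 660 mm⁴.
Top flange: 160 × 18, A = 2 880 mm², x = 80 mm, Ī = 6 144 000 mm⁴.
By symmetry the centroid is at mid-width, x̄ = 80 mm.
All pieces are centred on the centroidal y-axis, so I = ΣĪ = 12 438 660 mm⁴.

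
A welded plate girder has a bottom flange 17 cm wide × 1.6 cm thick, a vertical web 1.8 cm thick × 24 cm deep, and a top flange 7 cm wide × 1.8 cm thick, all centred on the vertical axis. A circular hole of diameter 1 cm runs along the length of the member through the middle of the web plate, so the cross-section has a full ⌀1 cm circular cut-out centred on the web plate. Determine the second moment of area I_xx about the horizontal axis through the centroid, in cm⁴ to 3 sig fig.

Split into non-overlapping primitives; take the origin at the lower-left of the bounding box.
Bottom plate: 17 × 1.6, A = 27.2 cm², y = 0.8 cm, Ī = 5.8027 cm⁴.
Web plate: 1.8 × 24, A = 43.2 cm², y = 13.6 cm, Ī = 2073.6 cm⁴.
Top plate: 7 × 1.8, A = 12.6 cm², y = 26.5 cm, Ī = 3.402 cm⁴.
Hole (subtracted): ⌀1, A = 0.7854 cm², y = 13.6 cm, Ī = 0.049087 cm⁴.
Centroid: ȳ = ΣA·y / ΣA = 11.342 cm.
Transfer each piece to the horizontal axis through the centroid using Ī + A·d² with d = y − 11.342:
  bottom plate: d = -10.542 cm → contributes +3028.8 cm⁴
  web plate: d = 2.2577 cm → contributes +2293.8 cm⁴
  top plate: d = 15.158 cm → contributes +2898.3 cm⁴
  hole: d = 2.2577 cm → contributes −4.0526 cm⁴
Total I = 8216.9 cm⁴.

I_xx ≈ 8220 cm⁴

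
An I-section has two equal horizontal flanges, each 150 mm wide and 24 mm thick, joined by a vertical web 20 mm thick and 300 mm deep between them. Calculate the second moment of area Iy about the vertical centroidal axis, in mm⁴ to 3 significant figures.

Iy ≈ 1.37 × 10⁷ mm⁴

Split into non-overlapping primitives; take the origin at the lower-left of the bounding box.
Bottom flange: 150 × 24, A = 3 600 mm², x = 75 mm, Ī = 6 750 000 mm⁴.
Web: 20 × 300, A = 6 000 mm², x = 75 mm, Ī = 200 000 mm⁴.
Top flange: 150 × 24, A = 3 600 mm², x = 75 mm, Ī = 6 750 000 mm⁴.
By symmetry the centroid is at mid-width, x̄ = 75 mm.
All pieces are centred on the vertical centroidal axis, so I = ΣĪ = 13 700 000 mm⁴.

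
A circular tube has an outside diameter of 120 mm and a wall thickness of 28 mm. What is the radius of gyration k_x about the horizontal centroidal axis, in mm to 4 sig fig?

Split into non-overlapping primitives; take the origin at the lower-left of the bounding box.
Outer circle: ⌀120, A = 11309.7 mm², y = 60 mm, Ī = 10 178 760 mm⁴.
Bore (subtracted): ⌀64, A = 3216.99 mm², y = 60 mm, Ī = 823 550 mm⁴.
By symmetry the centroid is at mid-height, ȳ = 60 mm.
All pieces are centred on the horizontal centroidal axis, so I = ΣĪ (holes subtracted) = 9 355 211 mm⁴.
Radius of gyration: k = √(I/A) = √(9 355 211 / 8092.74) = 34 mm.

k_x ≈ 34.00 mm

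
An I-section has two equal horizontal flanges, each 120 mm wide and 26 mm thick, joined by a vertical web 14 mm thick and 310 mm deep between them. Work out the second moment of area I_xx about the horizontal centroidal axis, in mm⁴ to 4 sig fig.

I_xx ≈ 2.112 × 10⁸ mm⁴

Decompose the section into non-overlapping parts with the origin at the bottom-left of its bounding rectangle.
Bottom flange: 120 × 26, A = 3 120 mm², y = 13 mm, Ī = 175 760 mm⁴.
Web: 14 × 310, A = 4 340 mm², y = 181 mm, Ī = 34 756 167 mm⁴.
Top flange: 120 × 26, A = 3 120 mm², y = 349 mm, Ī = 175 760 mm⁴.
By symmetry the centroid is at mid-height, ȳ = 181 mm.
Transfer each piece to the horizontal centroidal axis using Ī + A·d² with d = y − 181:
  bottom flange: d = -168 mm → contributes +88 234 640 mm⁴
  web: d = 0 mm → contributes +34 756 167 mm⁴
  top flange: d = 168 mm → contributes +88 234 640 mm⁴
Total I = 211 225 447 mm⁴.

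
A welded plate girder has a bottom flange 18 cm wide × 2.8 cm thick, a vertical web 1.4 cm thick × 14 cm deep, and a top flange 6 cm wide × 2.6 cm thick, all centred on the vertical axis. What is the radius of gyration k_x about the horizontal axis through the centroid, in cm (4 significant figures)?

k_x ≈ 6.822 cm

Break the section into simple shapes (no overlaps), measuring from the bottom-left corner of the bounding box.
Bottom plate: 18 × 2.8, A = 50.4 cm², y = 1.4 cm, Ī = 32.928 cm⁴.
Web plate: 1.4 × 14, A = 19.6 cm², y = 9.8 cm, Ī = 320.133 cm⁴.
Top plate: 6 × 2.6, A = 15.6 cm², y = 18.1 cm, Ī = 8.788 cm⁴.
Centroid: ȳ = ΣA·y / ΣA = 6.36682 cm.
Transfer each piece to the horizontal axis through the centroid using Ī + A·d² with d = y − 6.36682:
  bottom plate: d = -4.96682 cm → contributes +1276.26 cm⁴
  web plate: d = 3.43318 cm → contributes +551.153 cm⁴
  top plate: d = 11.7332 cm → contributes +2156.4 cm⁴
Total I = 3983.82 cm⁴.
Radius of gyration: k = √(I/A) = √(3983.82 / 85.6) = 6.82202 cm.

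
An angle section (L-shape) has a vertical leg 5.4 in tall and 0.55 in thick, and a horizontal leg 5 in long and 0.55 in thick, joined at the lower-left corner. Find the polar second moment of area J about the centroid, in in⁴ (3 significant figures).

Split into non-overlapping primitives; take the origin at the lower-left of the bounding box.
Vertical leg: 0.55 × 5.4, A = 2.97 in², y = 2.7 in, Ī = 7.2171 in⁴.
Horizontal leg (remainder): 4.45 × 0.55, A = 2.4475 in², y = 0.275 in, Ī = 0.061697 in⁴.
Centroid: ȳ = ΣA·y / ΣA = 1.6044 in.
Transfer each piece to the centroidal x-axis using Ī + A·d² with d = y − 1.6044:
  vertical leg: d = 1.0956 in → contributes +10.782 in⁴
  horizontal leg (remainder): d = -1.3294 in → contributes +4.3874 in⁴
Total I = 15.169 in⁴.
For the y-axis: x̄ = 1.4044 in.
Repeating about the centroidal y-axis gives I_y = 12.5 in⁴.
Polar second moment: J = I_x + I_y = 27.669 in⁴.

J ≈ 27.7 in⁴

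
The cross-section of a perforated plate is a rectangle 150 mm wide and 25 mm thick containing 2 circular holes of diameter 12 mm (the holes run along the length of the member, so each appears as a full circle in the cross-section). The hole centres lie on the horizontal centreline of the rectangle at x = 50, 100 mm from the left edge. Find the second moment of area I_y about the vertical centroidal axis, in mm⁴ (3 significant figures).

Treat the section as a set of non-overlapping primitives; coordinates are from the bounding-box lower-left.
Plate: 150 × 25, A = 3 750 mm², x = 75 mm, Ī = 7 031 250 mm⁴.
Hole 1 (subtracted): ⌀12, A = 113.1 mm², x = 50 mm, Ī = 1017.9 mm⁴.
Hole 2 (subtracted): ⌀12, A = 113.1 mm², x = 100 mm, Ī = 1017.9 mm⁴.
By symmetry the centroid is at mid-width, x̄ = 75 mm.
Transfer each piece to the vertical centroidal axis using Ī + A·d² with d = x − 75:
  plate: d = 0 mm → contributes +7 031 250 mm⁴
  hole 1: d = -25 mm → contributes −71 704 mm⁴
  hole 2: d = 25 mm → contributes −71 704 mm⁴
Total I = 6 887 843 mm⁴.

I_y ≈ 6.89 × 10⁶ mm⁴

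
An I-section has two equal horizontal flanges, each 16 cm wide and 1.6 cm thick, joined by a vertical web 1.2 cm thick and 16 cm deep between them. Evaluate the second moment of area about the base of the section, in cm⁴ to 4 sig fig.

Treat the section as a set of non-overlapping primitives; coordinates are from the bounding-box lower-left.
Bottom flange: 16 × 1.6, A = 25.6 cm², y = 0.8 cm, Ī = 5.46133 cm⁴.
Web: 1.2 × 16, A = 19.2 cm², y = 9.6 cm, Ī = 409.6 cm⁴.
Top flange: 16 × 1.6, A = 25.6 cm², y = 18.4 cm, Ī = 5.46133 cm⁴.
Transfer each piece to the base of the section using Ī + A·d² with d = y − 0:
  bottom flange: d = 0.8 cm → contributes +21.8453 cm⁴
  web: d = 9.6 cm → contributes +2179.07 cm⁴
  top flange: d = 18.4 cm → contributes +8672.6 cm⁴
Total I = 10873.5 cm⁴.

I_base ≈ 1.087 × 10⁴ cm⁴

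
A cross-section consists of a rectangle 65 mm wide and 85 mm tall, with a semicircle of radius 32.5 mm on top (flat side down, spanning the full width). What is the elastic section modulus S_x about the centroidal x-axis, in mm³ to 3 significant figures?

S_x ≈ 1.21 × 10⁵ mm³

Split into non-overlapping primitives; take the origin at the lower-left of the bounding box.
Rectangular body: 65 × 85, A = 5 525 mm², y = 42.5 mm, Ī = 3 326 510 mm⁴.
Semicircular cap: semicircle r = 32.5, A = 1659.2 mm², y = 98.793 mm, Ī = 122 452 mm⁴.
Centroid: ȳ = ΣA·y / ΣA = 55.501 mm.
Transfer each piece to the centroidal x-axis using Ī + A·d² with d = y − 55.501:
  rectangular body: d = -13.001 mm → contributes +4 260 344 mm⁴
  semicircular cap: d = 43.293 mm → contributes +3 232 129 mm⁴
Total I = 7 492 474 mm⁴.
Extreme fibre distance c = 61.999 mm; S = I/c = 120 848 mm³.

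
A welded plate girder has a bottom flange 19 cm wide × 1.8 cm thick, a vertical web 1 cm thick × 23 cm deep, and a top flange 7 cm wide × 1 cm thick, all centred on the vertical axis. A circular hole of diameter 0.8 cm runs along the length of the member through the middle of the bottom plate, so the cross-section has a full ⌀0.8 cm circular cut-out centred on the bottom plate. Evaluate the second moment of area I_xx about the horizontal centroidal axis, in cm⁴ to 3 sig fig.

Decompose the section into non-overlapping parts with the origin at the bottom-left of its bounding rectangle.
Bottom plate: 19 × 1.8, A = 34.2 cm², y = 0.9 cm, Ī = 9.234 cm⁴.
Web plate: 1 × 23, A = 23 cm², y = 13.3 cm, Ī = 1013.9 cm⁴.
Top plate: 7 × 1, A = 7 cm², y = 25.3 cm, Ī = 0.58333 cm⁴.
Hole (subtracted): ⌀0.8, A = 0.50265 cm², y = 0.9 cm, Ī = 0.020106 cm⁴.
Centroid: ȳ = ΣA·y / ΣA = 8.0589 cm.
Transfer each piece to the horizontal centroidal axis using Ī + A·d² with d = y − 8.0589:
  bottom plate: d = -7.1589 cm → contributes +1 762 cm⁴
  web plate: d = 5.2411 cm → contributes +1645.7 cm⁴
  top plate: d = 17.241 cm → contributes +2081.4 cm⁴
  hole: d = -7.1589 cm → contributes −25.781 cm⁴
Total I = 5463.3 cm⁴.

I_xx ≈ 5460 cm⁴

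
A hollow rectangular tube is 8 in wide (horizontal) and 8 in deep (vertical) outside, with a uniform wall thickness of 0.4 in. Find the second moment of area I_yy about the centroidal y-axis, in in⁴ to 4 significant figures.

Split into non-overlapping primitives; take the origin at the lower-left of the bounding box.
Outer rectangle: 8 × 8, A = 64 in², x = 4 in, Ī = 341.333 in⁴.
Inner void (subtracted): 7.2 × 7.2, A = 51.84 in², x = 4 in, Ī = 223.949 in⁴.
By symmetry the centroid is at mid-width, x̄ = 4 in.
All pieces are centred on the centroidal y-axis, so I = ΣĪ (holes subtracted) = 117.385 in⁴.

I_yy ≈ 117.4 in⁴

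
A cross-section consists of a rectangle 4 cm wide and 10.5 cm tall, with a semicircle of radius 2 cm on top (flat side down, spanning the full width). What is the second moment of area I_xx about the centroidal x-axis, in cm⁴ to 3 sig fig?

Break the section into simple shapes (no overlaps), measuring from the bottom-left corner of the bounding box.
Rectangular body: 4 × 10.5, A = 42 cm², y = 5.25 cm, Ī = 385.88 cm⁴.
Semicircular cap: semicircle r = 2, A = 6.2832 cm², y = 11.349 cm, Ī = 1.7561 cm⁴.
Centroid: ȳ = ΣA·y / ΣA = 6.0437 cm.
Transfer each piece to the centroidal x-axis using Ī + A·d² with d = y − 6.0437:
  rectangular body: d = -0.79365 cm → contributes +412.33 cm⁴
  semicircular cap: d = 5.3052 cm → contributes +178.6 cm⁴
Total I = 590.93 cm⁴.

I_xx ≈ 591 cm⁴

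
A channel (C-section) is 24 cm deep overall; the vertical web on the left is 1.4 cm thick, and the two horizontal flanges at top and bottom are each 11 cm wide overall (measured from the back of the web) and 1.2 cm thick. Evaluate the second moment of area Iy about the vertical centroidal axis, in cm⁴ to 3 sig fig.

Iy ≈ 596 cm⁴

Split into non-overlapping primitives; take the origin at the lower-left of the bounding box.
Web: 1.4 × 24, A = 33.6 cm², x = 0.7 cm, Ī = 5.488 cm⁴.
Top flange (beyond web): 9.6 × 1.2, A = 11.52 cm², x = 6.2 cm, Ī = 88.474 cm⁴.
Bottom flange (beyond web): 9.6 × 1.2, A = 11.52 cm², x = 6.2 cm, Ī = 88.474 cm⁴.
Centroid: x̄ = ΣA·x / ΣA = 2.9373 cm.
Transfer each piece to the vertical centroidal axis using Ī + A·d² with d = x − 2.9373:
  web: d = -2.2373 cm → contributes +173.67 cm⁴
  top flange (beyond web): d = 3.2627 cm → contributes +211.11 cm⁴
  bottom flange (beyond web): d = 3.2627 cm → contributes +211.11 cm⁴
Total I = 595.89 cm⁴.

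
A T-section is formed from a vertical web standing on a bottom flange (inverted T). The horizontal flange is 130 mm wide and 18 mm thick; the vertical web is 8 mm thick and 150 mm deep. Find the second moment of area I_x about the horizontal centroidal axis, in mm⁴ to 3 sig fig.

I_x ≈ 7.91 × 10⁶ mm⁴

Treat the section as a set of non-overlapping primitives; coordinates are from the bounding-box lower-left.
Flange: 130 × 18, A = 2 340 mm², y = 9 mm, Ī = 63 180 mm⁴.
Web: 8 × 150, A = 1 200 mm², y = 93 mm, Ī = 2 250 000 mm⁴.
Centroid: ȳ = ΣA·y / ΣA = 37.475 mm.
Transfer each piece to the horizontal centroidal axis using Ī + A·d² with d = y − 37.475:
  flange: d = -28.475 mm → contributes +1 960 455 mm⁴
  web: d = 55.525 mm → contributes +5 949 687 mm⁴
Total I = 7 910 143 mm⁴.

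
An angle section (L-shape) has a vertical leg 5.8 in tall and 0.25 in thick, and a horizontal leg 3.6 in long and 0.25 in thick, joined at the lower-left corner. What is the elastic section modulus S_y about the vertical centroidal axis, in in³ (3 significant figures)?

S_y ≈ 0.892 in³

Break the section into simple shapes (no overlaps), measuring from the bottom-left corner of the bounding box.
Vertical leg: 0.25 × 5.8, A = 1.45 in², x = 0.125 in, Ī = 0.0075521 in⁴.
Horizontal leg (remainder): 3.35 × 0.25, A = 0.8375 in², x = 1.925 in, Ī = 0.78324 in⁴.
Centroid: x̄ = ΣA·x / ΣA = 0.78402 in.
Transfer each piece to the vertical centroidal axis using Ī + A·d² with d = x − 0.78402:
  vertical leg: d = -0.65902 in → contributes +0.63729 in⁴
  horizontal leg (remainder): d = 1.141 in → contributes +1.8735 in⁴
Total I = 2.5108 in⁴.
Extreme fibre distance c = 2.816 in; S = I/c = 0.89163 in³.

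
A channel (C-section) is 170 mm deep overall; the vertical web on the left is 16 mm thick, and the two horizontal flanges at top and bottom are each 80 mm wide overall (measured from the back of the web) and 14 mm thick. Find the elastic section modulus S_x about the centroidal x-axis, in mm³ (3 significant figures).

Split into non-overlapping primitives; take the origin at the lower-left of the bounding box.
Web: 16 × 170, A = 2 720 mm², y = 85 mm, Ī = 6 550 667 mm⁴.
Top flange (beyond web): 64 × 14, A = 896 mm², y = 163 mm, Ī = 14 635 mm⁴.
Bottom flange (beyond web): 64 × 14, A = 896 mm², y = 7 mm, Ī = 14 635 mm⁴.
By symmetry the centroid is at mid-height, ȳ = 85 mm.
Transfer each piece to the centroidal x-axis using Ī + A·d² with d = y − 85:
  web: d = 0 mm → contributes +6 550 667 mm⁴
  top flange (beyond web): d = 78 mm → contributes +5 465 899 mm⁴
  bottom flange (beyond web): d = -78 mm → contributes +5 465 899 mm⁴
Total I = 17 482 464 mm⁴.
Extreme fibre distance c = 85 mm; S = I/c = 205 676 mm³.

S_x ≈ 2.06 × 10⁵ mm³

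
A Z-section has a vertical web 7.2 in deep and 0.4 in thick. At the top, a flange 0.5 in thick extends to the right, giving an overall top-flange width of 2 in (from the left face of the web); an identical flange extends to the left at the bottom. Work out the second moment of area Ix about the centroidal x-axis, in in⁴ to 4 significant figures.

Treat the section as a set of non-overlapping primitives; coordinates are from the bounding-box lower-left.
Web: 0.4 × 7.2, A = 2.88 in², y = 3.6 in, Ī = 12.4416 in⁴.
Top flange (beyond web): 1.6 × 0.5, A = 0.8 in², y = 6.95 in, Ī = 0.0166667 in⁴.
Bottom flange (beyond web): 1.6 × 0.5, A = 0.8 in², y = 0.25 in, Ī = 0.0166667 in⁴.
Centroid: ȳ = ΣA·y / ΣA = 3.6 in.
Transfer each piece to the centroidal x-axis using Ī + A·d² with d = y − 3.6:
  web: d = 0 in → contributes +12.4416 in⁴
  top flange (beyond web): d = 3.35 in → contributes +8.99467 in⁴
  bottom flange (beyond web): d = -3.35 in → contributes +8.99467 in⁴
Total I = 30.4309 in⁴.

Ix ≈ 30.43 in⁴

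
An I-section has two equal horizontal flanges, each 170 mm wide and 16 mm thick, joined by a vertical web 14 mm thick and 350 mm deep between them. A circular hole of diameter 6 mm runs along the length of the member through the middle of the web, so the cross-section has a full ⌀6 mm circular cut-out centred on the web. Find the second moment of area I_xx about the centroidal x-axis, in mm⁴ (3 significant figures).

Decompose the section into non-overlapping parts with the origin at the bottom-left of its bounding rectangle.
Bottom flange: 170 × 16, A = 2 720 mm², y = 8 mm, Ī = 58 027 mm⁴.
Web: 14 × 350, A = 4 900 mm², y = 191 mm, Ī = 50 020 833 mm⁴.
Top flange: 170 × 16, A = 2 720 mm², y = 374 mm, Ī = 58 027 mm⁴.
Hole (subtracted): ⌀6, A = 28.274 mm², y = 191 mm, Ī = 63.617 mm⁴.
By symmetry the centroid is at mid-height, ȳ = 191 mm.
Transfer each piece to the centroidal x-axis using Ī + A·d² with d = y − 191:
  bottom flange: d = -183 mm → contributes +91 148 107 mm⁴
  web: d = 0 mm → contributes +50 020 833 mm⁴
  top flange: d = 183 mm → contributes +91 148 107 mm⁴
  hole: d = 0 mm → contributes −63.617 mm⁴
Total I = 232 316 983 mm⁴.

I_xx ≈ 2.32 × 10⁸ mm⁴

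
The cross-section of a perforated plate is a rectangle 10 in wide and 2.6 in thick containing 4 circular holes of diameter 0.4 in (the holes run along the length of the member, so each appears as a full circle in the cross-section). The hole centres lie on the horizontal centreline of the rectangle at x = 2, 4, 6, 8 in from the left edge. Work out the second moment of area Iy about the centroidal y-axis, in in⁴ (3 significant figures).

Iy ≈ 214 in⁴

Decompose the section into non-overlapping parts with the origin at the bottom-left of its bounding rectangle.
Plate: 10 × 2.6, A = 26 in², x = 5 in, Ī = 216.67 in⁴.
Hole 1 (subtracted): ⌀0.4, A = 0.12566 in², x = 2 in, Ī = 0.0012566 in⁴.
Hole 2 (subtracted): ⌀0.4, A = 0.12566 in², x = 4 in, Ī = 0.0012566 in⁴.
Hole 3 (subtracted): ⌀0.4, A = 0.12566 in², x = 6 in, Ī = 0.0012566 in⁴.
Hole 4 (subtracted): ⌀0.4, A = 0.12566 in², x = 8 in, Ī = 0.0012566 in⁴.
By symmetry the centroid is at mid-width, x̄ = 5 in.
Transfer each piece to the centroidal y-axis using Ī + A·d² with d = x − 5:
  plate: d = 0 in → contributes +216.67 in⁴
  hole 1: d = -3 in → contributes −1.1322 in⁴
  hole 2: d = -1 in → contributes −0.12692 in⁴
  hole 3: d = 1 in → contributes −0.12692 in⁴
  hole 4: d = 3 in → contributes −1.1322 in⁴
Total I = 214.15 in⁴.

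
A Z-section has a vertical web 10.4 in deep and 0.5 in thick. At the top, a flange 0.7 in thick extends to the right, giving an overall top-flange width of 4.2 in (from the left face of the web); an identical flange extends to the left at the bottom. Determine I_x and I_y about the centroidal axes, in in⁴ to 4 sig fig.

I_x ≈ 168.9 in⁴, I_y ≈ 28.86 in⁴

Break the section into simple shapes (no overlaps), measuring from the bottom-left corner of the bounding box.
Web: 0.5 × 10.4, A = 5.2 in², y = 5.2 in, Ī = 46.8693 in⁴.
Top flange (beyond web): 3.7 × 0.7, A = 2.59 in², y = 10.05 in, Ī = 0.105758 in⁴.
Bottom flange (beyond web): 3.7 × 0.7, A = 2.59 in², y = 0.35 in, Ī = 0.105758 in⁴.
Centroid: ȳ = ΣA·y / ΣA = 5.2 in.
Transfer each piece to the centroidal x-axis using Ī + A·d² with d = y − 5.2:
  web: d = 0 in → contributes +46.8693 in⁴
  top flange (beyond web): d = 4.85 in → contributes +61.029 in⁴
  bottom flange (beyond web): d = -4.85 in → contributes +61.029 in⁴
Total I = 168.927 in⁴.
For the y-axis: x̄ = 3.95 in.
Repeating about the centroidal y-axis gives I_y = 28.8617 in⁴.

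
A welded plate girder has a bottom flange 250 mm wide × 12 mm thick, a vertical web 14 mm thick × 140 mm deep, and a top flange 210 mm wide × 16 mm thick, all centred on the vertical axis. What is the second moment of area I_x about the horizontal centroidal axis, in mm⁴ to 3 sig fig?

I_x ≈ 4.09 × 10⁷ mm⁴

Treat the section as a set of non-overlapping primitives; coordinates are from the bounding-box lower-left.
Bottom plate: 250 × 12, A = 3 000 mm², y = 6 mm, Ī = 36 000 mm⁴.
Web plate: 14 × 140, A = 1 960 mm², y = 82 mm, Ī = 3 201 333 mm⁴.
Top plate: 210 × 16, A = 3 360 mm², y = 160 mm, Ī = 71 680 mm⁴.
Centroid: ȳ = ΣA·y / ΣA = 86.096 mm.
Transfer each piece to the horizontal centroidal axis using Ī + A·d² with d = y − 86.096:
  bottom plate: d = -80.096 mm → contributes +19 282 182 mm⁴
  web plate: d = -4.0962 mm → contributes +3 234 219 mm⁴
  top plate: d = 73.904 mm → contributes +18 423 256 mm⁴
Total I = 40 939 656 mm⁴.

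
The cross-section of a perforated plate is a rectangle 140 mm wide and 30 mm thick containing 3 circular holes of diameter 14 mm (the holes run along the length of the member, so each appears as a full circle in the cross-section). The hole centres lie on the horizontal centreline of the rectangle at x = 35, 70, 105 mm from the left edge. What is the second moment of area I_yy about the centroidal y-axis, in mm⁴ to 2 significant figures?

Break the section into simple shapes (no overlaps), measuring from the bottom-left corner of the bounding box.
Plate: 140 × 30, A = 4 200 mm², x = 70 mm, Ī = 6 860 000 mm⁴.
Hole 1 (subtracted): ⌀14, A = 153.9 mm², x = 35 mm, Ī = 1 886 mm⁴.
Hole 2 (subtracted): ⌀14, A = 153.9 mm², x = 70 mm, Ī = 1 886 mm⁴.
Hole 3 (subtracted): ⌀14, A = 153.9 mm², x = 105 mm, Ī = 1 886 mm⁴.
By symmetry the centroid is at mid-width, x̄ = 70 mm.
Transfer each piece to the centroidal y-axis using Ī + A·d² with d = x − 70:
  plate: d = 0 mm → contributes +6 860 000 mm⁴
  hole 1: d = -35 mm → contributes −190 460 mm⁴
  hole 2: d = 0 mm → contributes −1 886 mm⁴
  hole 3: d = 35 mm → contributes −190 460 mm⁴
Total I = 6 477 195 mm⁴.

I_yy ≈ 6.5 × 10⁶ mm⁴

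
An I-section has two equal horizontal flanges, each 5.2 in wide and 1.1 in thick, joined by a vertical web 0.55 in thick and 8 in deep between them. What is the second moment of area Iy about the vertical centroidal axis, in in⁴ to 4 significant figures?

Iy ≈ 25.89 in⁴

Decompose the section into non-overlapping parts with the origin at the bottom-left of its bounding rectangle.
Bottom flange: 5.2 × 1.1, A = 5.72 in², x = 2.6 in, Ī = 12.8891 in⁴.
Web: 0.55 × 8, A = 4.4 in², x = 2.6 in, Ī = 0.110917 in⁴.
Top flange: 5.2 × 1.1, A = 5.72 in², x = 2.6 in, Ī = 12.8891 in⁴.
By symmetry the centroid is at mid-width, x̄ = 2.6 in.
All pieces are centred on the vertical centroidal axis, so I = ΣĪ = 25.8891 in⁴.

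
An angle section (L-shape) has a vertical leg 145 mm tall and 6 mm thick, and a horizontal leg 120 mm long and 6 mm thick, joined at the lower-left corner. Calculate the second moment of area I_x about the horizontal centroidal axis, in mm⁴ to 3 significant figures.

Break the section into simple shapes (no overlaps), measuring from the bottom-left corner of the bounding box.
Vertical leg: 6 × 145, A = 870 mm², y = 72.5 mm, Ī = 1 524 313 mm⁴.
Horizontal leg (remainder): 114 × 6, A = 684 mm², y = 3 mm, Ī = 2 052 mm⁴.
Centroid: ȳ = ΣA·y / ΣA = 41.909 mm.
Transfer each piece to the horizontal centroidal axis using Ī + A·d² with d = y − 41.909:
  vertical leg: d = 30.591 mm → contributes +2 338 452 mm⁴
  horizontal leg (remainder): d = -38.909 mm → contributes +1 037 581 mm⁴
Total I = 3 376 033 mm⁴.

I_x ≈ 3.38 × 10⁶ mm⁴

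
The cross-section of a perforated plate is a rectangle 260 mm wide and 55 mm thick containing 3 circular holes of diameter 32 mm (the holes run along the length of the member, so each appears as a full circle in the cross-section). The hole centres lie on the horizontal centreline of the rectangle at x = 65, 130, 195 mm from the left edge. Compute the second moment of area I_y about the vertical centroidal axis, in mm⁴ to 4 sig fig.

Split into non-overlapping primitives; take the origin at the lower-left of the bounding box.
Plate: 260 × 55, A = 14 300 mm², x = 130 mm, Ī = 80 556 667 mm⁴.
Hole 1 (subtracted): ⌀32, A = 804.248 mm², x = 65 mm, Ī = 51471.9 mm⁴.
Hole 2 (subtracted): ⌀32, A = 804.248 mm², x = 130 mm, Ī = 51471.9 mm⁴.
Hole 3 (subtracted): ⌀32, A = 804.248 mm², x = 195 mm, Ī = 51471.9 mm⁴.
By symmetry the centroid is at mid-width, x̄ = 130 mm.
Transfer each piece to the vertical centroidal axis using Ī + A·d² with d = x − 130:
  plate: d = 0 mm → contributes +80 556 667 mm⁴
  hole 1: d = -65 mm → contributes −3 449 418 mm⁴
  hole 2: d = 0 mm → contributes −51471.9 mm⁴
  hole 3: d = 65 mm → contributes −3 449 418 mm⁴
Total I = 73 606 358 mm⁴.

I_y ≈ 7.361 × 10⁷ mm⁴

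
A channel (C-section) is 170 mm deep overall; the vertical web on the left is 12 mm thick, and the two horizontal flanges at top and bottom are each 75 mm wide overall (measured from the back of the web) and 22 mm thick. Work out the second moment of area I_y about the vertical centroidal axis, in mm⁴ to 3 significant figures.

I_y ≈ 2.59 × 10⁶ mm⁴

Treat the section as a set of non-overlapping primitives; coordinates are from the bounding-box lower-left.
Web: 12 × 170, A = 2 040 mm², x = 6 mm, Ī = 24 480 mm⁴.
Top flange (beyond web): 63 × 22, A = 1 386 mm², x = 43.5 mm, Ī = 458 420 mm⁴.
Bottom flange (beyond web): 63 × 22, A = 1 386 mm², x = 43.5 mm, Ī = 458 420 mm⁴.
Centroid: x̄ = ΣA·x / ΣA = 27.602 mm.
Transfer each piece to the vertical centroidal axis using Ī + A·d² with d = x − 27.602:
  web: d = -21.602 mm → contributes +976 460 mm⁴
  top flange (beyond web): d = 15.898 mm → contributes +808 715 mm⁴
  bottom flange (beyond web): d = 15.898 mm → contributes +808 715 mm⁴
Total I = 2 593 891 mm⁴.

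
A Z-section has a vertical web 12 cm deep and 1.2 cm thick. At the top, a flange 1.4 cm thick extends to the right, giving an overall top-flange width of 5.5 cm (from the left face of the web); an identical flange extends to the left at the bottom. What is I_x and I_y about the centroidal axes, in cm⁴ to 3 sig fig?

I_x ≈ 513 cm⁴, I_y ≈ 111 cm⁴

Decompose the section into non-overlapping parts with the origin at the bottom-left of its bounding rectangle.
Web: 1.2 × 12, A = 14.4 cm², y = 6 cm, Ī = 172.8 cm⁴.
Top flange (beyond web): 4.3 × 1.4, A = 6.02 cm², y = 11.3 cm, Ī = 0.98327 cm⁴.
Bottom flange (beyond web): 4.3 × 1.4, A = 6.02 cm², y = 0.7 cm, Ī = 0.98327 cm⁴.
Centroid: ȳ = ΣA·y / ΣA = 6 cm.
Transfer each piece to the centroidal x-axis using Ī + A·d² with d = y − 6:
  web: d = 0 cm → contributes +172.8 cm⁴
  top flange (beyond web): d = 5.3 cm → contributes +170.09 cm⁴
  bottom flange (beyond web): d = -5.3 cm → contributes +170.09 cm⁴
Total I = 512.97 cm⁴.
For the y-axis: x̄ = 4.9 cm.
Repeating about the centroidal y-axis gives I_y = 111.33 cm⁴.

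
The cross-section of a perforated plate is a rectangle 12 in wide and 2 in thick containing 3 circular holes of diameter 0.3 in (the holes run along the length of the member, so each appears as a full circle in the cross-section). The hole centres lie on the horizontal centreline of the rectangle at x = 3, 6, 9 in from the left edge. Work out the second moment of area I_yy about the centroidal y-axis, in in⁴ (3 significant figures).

Treat the section as a set of non-overlapping primitives; coordinates are from the bounding-box lower-left.
Plate: 12 × 2, A = 24 in², x = 6 in, Ī = 288 in⁴.
Hole 1 (subtracted): ⌀0.3, A = 0.070686 in², x = 3 in, Ī = 0.00039761 in⁴.
Hole 2 (subtracted): ⌀0.3, A = 0.070686 in², x = 6 in, Ī = 0.00039761 in⁴.
Hole 3 (subtracted): ⌀0.3, A = 0.070686 in², x = 9 in, Ī = 0.00039761 in⁴.
By symmetry the centroid is at mid-width, x̄ = 6 in.
Transfer each piece to the centroidal y-axis using Ī + A·d² with d = x − 6:
  plate: d = 0 in → contributes +288 in⁴
  hole 1: d = -3 in → contributes −0.63657 in⁴
  hole 2: d = 0 in → contributes −0.00039761 in⁴
  hole 3: d = 3 in → contributes −0.63657 in⁴
Total I = 286.73 in⁴.

I_yy ≈ 287 in⁴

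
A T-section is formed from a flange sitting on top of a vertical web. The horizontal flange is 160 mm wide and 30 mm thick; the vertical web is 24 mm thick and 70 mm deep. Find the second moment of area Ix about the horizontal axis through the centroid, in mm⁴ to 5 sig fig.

Ix ≈ 4.1571 × 10⁶ mm⁴

Decompose the section into non-overlapping parts with the origin at the bottom-left of its bounding rectangle.
Flange: 160 × 30, A = 4 800 mm², y = 85 mm, Ī = 360 000 mm⁴.
Web: 24 × 70, A = 1 680 mm², y = 35 mm, Ī = 686 000 mm⁴.
Centroid: ȳ = ΣA·y / ΣA = 72.03704 mm.
Transfer each piece to the horizontal axis through the centroid using Ī + A·d² with d = y − 72.03704:
  flange: d = 12.96296 mm → contributes +1 166 584 mm⁴
  web: d = -37.03704 mm → contributes +2 990 527 mm⁴
Total I = 4 157 111 mm⁴.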